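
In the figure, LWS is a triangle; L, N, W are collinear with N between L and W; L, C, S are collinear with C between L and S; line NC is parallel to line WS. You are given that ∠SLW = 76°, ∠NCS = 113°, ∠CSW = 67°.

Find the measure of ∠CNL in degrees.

∠CNL = 37°

1. ∠CLN = 76°  [N on LW, C on LS]
2. ∠LCN = 67°  [linear pair at C on LS]
3. ∠CNL = 37°  [△LNC]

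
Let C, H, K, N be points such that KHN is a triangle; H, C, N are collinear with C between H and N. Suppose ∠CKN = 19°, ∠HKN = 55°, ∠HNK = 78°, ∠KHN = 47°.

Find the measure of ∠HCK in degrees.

1. ∠CNK = 78°  [C on ray NH]
2. ∠KCN = 83°  [△KCN]
3. ∠HCK = 97°  [linear pair at C on HN]

∠HCK = 97°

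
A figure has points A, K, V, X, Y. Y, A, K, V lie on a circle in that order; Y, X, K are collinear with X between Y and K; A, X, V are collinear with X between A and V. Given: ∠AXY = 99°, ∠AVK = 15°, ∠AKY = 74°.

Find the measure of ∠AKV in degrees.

1. ∠AXK = 81°  [linear pair at X on YK]
2. ∠KAV = 25°  [△AXK]
3. ∠AKV = 140°  [△AKV]

∠AKV = 140°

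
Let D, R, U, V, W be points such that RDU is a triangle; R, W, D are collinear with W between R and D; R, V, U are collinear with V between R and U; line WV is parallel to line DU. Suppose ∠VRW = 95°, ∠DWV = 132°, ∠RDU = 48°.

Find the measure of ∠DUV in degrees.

∠DUV = 37°

1. ∠DRU = 95°  [W on RD, V on RU]
2. ∠DUR = 37°  [△RDU]
3. ∠DUV = 37°  [V on ray UR]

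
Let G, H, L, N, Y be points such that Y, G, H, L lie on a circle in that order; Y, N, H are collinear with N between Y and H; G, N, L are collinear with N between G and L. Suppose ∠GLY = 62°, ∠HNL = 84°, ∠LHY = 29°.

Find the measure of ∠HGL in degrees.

∠HGL = 22°

1. ∠GHY = 62°  [same arc YG]
2. ∠GNY = 84°  [vertical angles at N]
3. ∠GNH = 96°  [linear pair at N on YH]
4. ∠HGL = 22°  [△GNH]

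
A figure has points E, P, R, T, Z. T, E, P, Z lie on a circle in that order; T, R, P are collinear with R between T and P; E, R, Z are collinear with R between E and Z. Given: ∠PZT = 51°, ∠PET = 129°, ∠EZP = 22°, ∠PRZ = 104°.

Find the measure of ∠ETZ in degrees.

1. ∠ETP = 22°  [same arc EP]
2. ∠TPZ = 54°  [△PRZ]
3. ∠ERT = 104°  [vertical angles at R]
4. ∠TRZ = 76°  [linear pair at R on TP]
5. ∠TEZ = 54°  [△TRE]
6. ∠PTZ = 75°  [△TPZ]
7. ∠EZT = 29°  [△TRZ]
8. ∠ETZ = 97°  [△TEZ]

∠ETZ = 97°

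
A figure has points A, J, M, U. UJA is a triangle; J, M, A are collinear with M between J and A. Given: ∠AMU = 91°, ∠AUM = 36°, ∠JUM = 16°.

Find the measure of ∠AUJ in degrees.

1. ∠MAU = 53°  [△UMA]
2. ∠JMU = 89°  [linear pair at M on JA]
3. ∠MJU = 75°  [△UJM]
4. ∠JAU = 53°  [M on ray AJ]
5. ∠AJU = 75°  [M on ray JA]
6. ∠AUJ = 52°  [△UJA]

∠AUJ = 52°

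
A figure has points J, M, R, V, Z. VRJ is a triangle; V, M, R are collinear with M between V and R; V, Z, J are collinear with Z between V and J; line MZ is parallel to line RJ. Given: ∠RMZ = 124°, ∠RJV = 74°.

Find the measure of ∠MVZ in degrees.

1. ∠VMZ = 56°  [linear pair at M on VR]
2. ∠MZV = 74°  [MZ∥RJ, corresponding at Z]
3. ∠MVZ = 50°  [△VMZ]

∠MVZ = 50°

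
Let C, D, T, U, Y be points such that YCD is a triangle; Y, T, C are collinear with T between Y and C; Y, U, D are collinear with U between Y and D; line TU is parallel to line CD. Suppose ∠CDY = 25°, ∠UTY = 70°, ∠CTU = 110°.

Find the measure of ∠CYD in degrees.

∠CYD = 85°

1. ∠TUY = 25°  [TU∥CD, corresponding at U]
2. ∠TYU = 85°  [△YTU]
3. ∠CYD = 85°  [T on YC, U on YD]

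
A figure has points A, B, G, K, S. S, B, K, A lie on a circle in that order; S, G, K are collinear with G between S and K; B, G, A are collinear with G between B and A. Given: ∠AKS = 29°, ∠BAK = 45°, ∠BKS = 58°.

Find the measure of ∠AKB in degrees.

1. ∠ABS = 29°  [same arc SA]
2. ∠BAS = 58°  [same arc SB]
3. ∠ASB = 93°  [△SBA]
4. ∠AKB = 87°  [cyclic SBKA, opposite ∠S+∠K]

∠AKB = 87°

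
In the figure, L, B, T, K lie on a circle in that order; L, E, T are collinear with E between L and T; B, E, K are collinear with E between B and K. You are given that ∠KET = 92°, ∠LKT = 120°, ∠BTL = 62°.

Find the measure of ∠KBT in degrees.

∠KBT = 30°

1. ∠BEL = 92°  [vertical angles at E]
2. ∠BET = 88°  [linear pair at E on LT]
3. ∠KBT = 30°  [△BET]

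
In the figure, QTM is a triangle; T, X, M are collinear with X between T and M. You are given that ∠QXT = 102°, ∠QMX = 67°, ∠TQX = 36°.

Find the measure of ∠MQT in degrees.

∠MQT = 71°

1. ∠QTX = 42°  [△QTX]
2. ∠QMT = 67°  [X on ray MT]
3. ∠MTQ = 42°  [X on ray TM]
4. ∠MQT = 71°  [△QTM]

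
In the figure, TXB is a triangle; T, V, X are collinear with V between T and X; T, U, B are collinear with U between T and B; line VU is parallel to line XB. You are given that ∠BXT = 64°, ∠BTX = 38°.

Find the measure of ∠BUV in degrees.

∠BUV = 102°

1. ∠TBX = 78°  [△TXB]
2. ∠TUV = 78°  [VU∥XB, corresponding at U]
3. ∠BUV = 102°  [linear pair at U on TB]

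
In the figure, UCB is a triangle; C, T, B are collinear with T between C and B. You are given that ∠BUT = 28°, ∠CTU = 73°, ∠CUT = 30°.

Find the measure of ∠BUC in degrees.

∠BUC = 58°

1. ∠TCU = 77°  [△UCT]
2. ∠BTU = 107°  [linear pair at T on CB]
3. ∠BCU = 77°  [T on ray CB]
4. ∠TBU = 45°  [△UTB]
5. ∠CBU = 45°  [T on ray BC]
6. ∠BUC = 58°  [△UCB]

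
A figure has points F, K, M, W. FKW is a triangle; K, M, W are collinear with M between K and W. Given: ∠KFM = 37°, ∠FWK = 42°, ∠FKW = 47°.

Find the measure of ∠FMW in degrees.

∠FMW = 84°

1. ∠FKM = 47°  [M on ray KW]
2. ∠FMK = 96°  [△FKM]
3. ∠FMW = 84°  [linear pair at M on KW]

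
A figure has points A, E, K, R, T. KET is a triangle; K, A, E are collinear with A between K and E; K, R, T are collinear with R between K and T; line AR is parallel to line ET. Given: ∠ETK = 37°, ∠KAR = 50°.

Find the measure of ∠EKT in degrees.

∠EKT = 93°

1. ∠ARK = 37°  [AR∥ET, corresponding at R]
2. ∠AKR = 93°  [△KAR]
3. ∠EKT = 93°  [A on KE, R on KT]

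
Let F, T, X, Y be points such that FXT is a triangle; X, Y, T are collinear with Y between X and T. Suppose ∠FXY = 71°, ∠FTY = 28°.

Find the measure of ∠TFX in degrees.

∠TFX = 81°

1. ∠FXT = 71°  [Y on ray XT]
2. ∠FTX = 28°  [Y on ray TX]
3. ∠TFX = 81°  [△FXT]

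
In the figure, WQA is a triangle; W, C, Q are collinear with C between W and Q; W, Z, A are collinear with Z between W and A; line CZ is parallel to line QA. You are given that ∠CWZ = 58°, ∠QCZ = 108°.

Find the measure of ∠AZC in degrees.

∠AZC = 130°

1. ∠WCZ = 72°  [linear pair at C on WQ]
2. ∠CZW = 50°  [△WCZ]
3. ∠AZC = 130°  [linear pair at Z on WA]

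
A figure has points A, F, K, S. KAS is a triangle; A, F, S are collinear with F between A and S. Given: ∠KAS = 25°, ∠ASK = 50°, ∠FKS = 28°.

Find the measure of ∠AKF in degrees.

1. ∠FAK = 25°  [F on ray AS]
2. ∠FSK = 50°  [F on ray SA]
3. ∠KFS = 102°  [△KFS]
4. ∠AFK = 78°  [linear pair at F on AS]
5. ∠AKF = 77°  [△KAF]

∠AKF = 77°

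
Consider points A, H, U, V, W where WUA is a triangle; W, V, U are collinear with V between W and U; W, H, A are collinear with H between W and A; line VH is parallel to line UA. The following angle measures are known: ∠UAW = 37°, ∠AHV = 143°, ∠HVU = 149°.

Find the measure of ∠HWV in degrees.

∠HWV = 112°

1. ∠VHW = 37°  [VH∥UA, corresponding at H]
2. ∠HVW = 31°  [linear pair at V on WU]
3. ∠HWV = 112°  [△WVH]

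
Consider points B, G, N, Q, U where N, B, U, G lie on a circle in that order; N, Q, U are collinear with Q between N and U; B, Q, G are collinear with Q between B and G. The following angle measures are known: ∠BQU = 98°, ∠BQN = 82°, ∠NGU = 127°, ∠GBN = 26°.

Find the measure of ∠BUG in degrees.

1. ∠GQU = 82°  [vertical angles at Q]
2. ∠BNU = 72°  [△NQB]
3. ∠NBU = 53°  [cyclic NBUG, opposite ∠B+∠G]
4. ∠GUN = 26°  [same arc NG]
5. ∠BGU = 72°  [△UQG]
6. ∠BUN = 55°  [△NBU]
7. ∠GBU = 27°  [△BQU]
8. ∠BUG = 81°  [△BUG]

∠BUG = 81°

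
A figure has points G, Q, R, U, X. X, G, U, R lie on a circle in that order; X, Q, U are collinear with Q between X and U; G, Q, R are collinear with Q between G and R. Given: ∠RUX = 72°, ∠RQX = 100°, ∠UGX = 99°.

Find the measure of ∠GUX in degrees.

1. ∠RGX = 72°  [same arc XR]
2. ∠GQU = 100°  [vertical angles at Q]
3. ∠GQX = 80°  [linear pair at Q on XU]
4. ∠GXU = 28°  [△XQG]
5. ∠GUX = 53°  [△XGU]

∠GUX = 53°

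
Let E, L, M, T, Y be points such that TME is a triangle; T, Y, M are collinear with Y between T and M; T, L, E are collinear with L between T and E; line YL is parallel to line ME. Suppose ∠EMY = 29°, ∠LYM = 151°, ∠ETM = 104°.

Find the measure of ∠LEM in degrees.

∠LEM = 47°

1. ∠EMT = 29°  [Y on ray MT]
2. ∠MET = 47°  [△TME]
3. ∠LEM = 47°  [L on ray ET]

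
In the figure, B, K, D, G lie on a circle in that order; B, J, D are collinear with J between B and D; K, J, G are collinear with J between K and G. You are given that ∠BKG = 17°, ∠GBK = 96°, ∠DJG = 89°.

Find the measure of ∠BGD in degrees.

1. ∠BDG = 17°  [same arc BG]
2. ∠BGK = 67°  [△BKG]
3. ∠BJG = 91°  [linear pair at J on BD]
4. ∠DBG = 22°  [△BJG]
5. ∠BGD = 141°  [△BDG]

∠BGD = 141°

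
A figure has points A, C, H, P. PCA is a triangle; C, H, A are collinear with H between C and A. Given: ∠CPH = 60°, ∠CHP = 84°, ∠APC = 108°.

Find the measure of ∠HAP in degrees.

1. ∠HCP = 36°  [△PCH]
2. ∠ACP = 36°  [H on ray CA]
3. ∠CAP = 36°  [△PCA]
4. ∠HAP = 36°  [H on ray AC]

∠HAP = 36°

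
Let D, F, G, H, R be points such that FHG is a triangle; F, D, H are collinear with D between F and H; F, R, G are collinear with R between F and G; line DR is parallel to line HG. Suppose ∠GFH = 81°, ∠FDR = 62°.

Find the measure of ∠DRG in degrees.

1. ∠DFR = 81°  [D on FH, R on FG]
2. ∠DRF = 37°  [△FDR]
3. ∠DRG = 143°  [linear pair at R on FG]

∠DRG = 143°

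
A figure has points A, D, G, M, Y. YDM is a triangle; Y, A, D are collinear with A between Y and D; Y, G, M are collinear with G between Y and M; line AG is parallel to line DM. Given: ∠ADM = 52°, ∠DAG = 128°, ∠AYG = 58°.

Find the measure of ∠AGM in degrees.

1. ∠GAY = 52°  [linear pair at A on YD]
2. ∠AGY = 70°  [△YAG]
3. ∠AGM = 110°  [linear pair at G on YM]

∠AGM = 110°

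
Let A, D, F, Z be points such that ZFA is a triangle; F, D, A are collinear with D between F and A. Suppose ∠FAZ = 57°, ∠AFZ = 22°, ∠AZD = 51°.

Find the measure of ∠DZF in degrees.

∠DZF = 50°

1. ∠DAZ = 57°  [D on ray AF]
2. ∠DFZ = 22°  [D on ray FA]
3. ∠ADZ = 72°  [△ZDA]
4. ∠FDZ = 108°  [linear pair at D on FA]
5. ∠DZF = 50°  [△ZFD]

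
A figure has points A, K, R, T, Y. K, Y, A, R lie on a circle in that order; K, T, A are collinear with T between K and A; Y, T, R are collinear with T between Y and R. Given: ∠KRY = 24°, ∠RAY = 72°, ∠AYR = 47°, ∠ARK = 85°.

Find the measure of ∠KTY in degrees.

∠KTY = 71°

1. ∠KAY = 24°  [same arc KY]
2. ∠ATY = 109°  [△YTA]
3. ∠KTY = 71°  [linear pair at T on KA]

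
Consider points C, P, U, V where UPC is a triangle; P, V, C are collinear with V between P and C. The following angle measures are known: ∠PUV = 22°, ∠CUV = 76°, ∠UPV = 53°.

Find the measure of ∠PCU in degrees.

∠PCU = 29°

1. ∠PVU = 105°  [△UPV]
2. ∠CVU = 75°  [linear pair at V on PC]
3. ∠UCV = 29°  [△UVC]
4. ∠PCU = 29°  [V on ray CP]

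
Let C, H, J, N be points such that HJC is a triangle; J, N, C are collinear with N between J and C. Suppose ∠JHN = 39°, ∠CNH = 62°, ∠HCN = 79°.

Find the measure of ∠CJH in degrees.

∠CJH = 23°

1. ∠HNJ = 118°  [linear pair at N on JC]
2. ∠HJN = 23°  [△HJN]
3. ∠CJH = 23°  [N on ray JC]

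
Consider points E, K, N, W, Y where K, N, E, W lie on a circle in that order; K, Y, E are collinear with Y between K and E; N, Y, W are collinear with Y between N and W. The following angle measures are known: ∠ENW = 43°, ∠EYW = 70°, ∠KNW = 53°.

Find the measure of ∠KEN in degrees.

1. ∠EKW = 43°  [same arc EW]
2. ∠KYW = 110°  [linear pair at Y on KE]
3. ∠KWN = 27°  [△KYW]
4. ∠KEN = 27°  [same arc KN]

∠KEN = 27°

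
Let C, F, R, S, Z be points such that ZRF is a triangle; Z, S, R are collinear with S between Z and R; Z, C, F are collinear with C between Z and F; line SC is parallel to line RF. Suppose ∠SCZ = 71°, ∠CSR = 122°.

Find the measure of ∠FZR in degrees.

1. ∠CSZ = 58°  [linear pair at S on ZR]
2. ∠CZS = 51°  [△ZSC]
3. ∠FZR = 51°  [S on ZR, C on ZF]

∠FZR = 51°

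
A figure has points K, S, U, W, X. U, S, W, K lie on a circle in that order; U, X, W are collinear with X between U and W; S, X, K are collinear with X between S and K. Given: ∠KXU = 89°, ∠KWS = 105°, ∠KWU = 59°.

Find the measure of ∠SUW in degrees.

1. ∠SXW = 89°  [vertical angles at X]
2. ∠KSU = 59°  [same arc UK]
3. ∠SXU = 91°  [linear pair at X on UW]
4. ∠SUW = 30°  [△UXS]

∠SUW = 30°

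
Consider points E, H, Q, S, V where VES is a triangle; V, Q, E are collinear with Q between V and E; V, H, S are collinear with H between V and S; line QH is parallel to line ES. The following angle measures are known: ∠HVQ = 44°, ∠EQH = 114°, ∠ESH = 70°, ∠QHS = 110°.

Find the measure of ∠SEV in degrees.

1. ∠EVS = 44°  [Q on VE, H on VS]
2. ∠ESV = 70°  [H on ray SV]
3. ∠SEV = 66°  [△VES]

∠SEV = 66°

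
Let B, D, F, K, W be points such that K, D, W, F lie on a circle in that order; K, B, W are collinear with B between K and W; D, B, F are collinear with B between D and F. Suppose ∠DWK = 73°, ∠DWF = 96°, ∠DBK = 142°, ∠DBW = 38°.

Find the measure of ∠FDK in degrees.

1. ∠DFK = 73°  [same arc KD]
2. ∠DKF = 84°  [cyclic KDWF, opposite ∠K+∠W]
3. ∠FDK = 23°  [△KDF]

∠FDK = 23°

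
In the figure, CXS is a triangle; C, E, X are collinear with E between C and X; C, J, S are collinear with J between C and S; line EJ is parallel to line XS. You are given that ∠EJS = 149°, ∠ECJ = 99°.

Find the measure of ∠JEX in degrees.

1. ∠CJE = 31°  [linear pair at J on CS]
2. ∠CEJ = 50°  [△CEJ]
3. ∠JEX = 130°  [linear pair at E on CX]

∠JEX = 130°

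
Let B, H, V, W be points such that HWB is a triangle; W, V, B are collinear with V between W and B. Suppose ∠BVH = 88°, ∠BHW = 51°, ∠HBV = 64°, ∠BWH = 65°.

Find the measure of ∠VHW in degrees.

∠VHW = 23°

1. ∠HVW = 92°  [linear pair at V on WB]
2. ∠HWV = 65°  [V on ray WB]
3. ∠VHW = 23°  [△HWV]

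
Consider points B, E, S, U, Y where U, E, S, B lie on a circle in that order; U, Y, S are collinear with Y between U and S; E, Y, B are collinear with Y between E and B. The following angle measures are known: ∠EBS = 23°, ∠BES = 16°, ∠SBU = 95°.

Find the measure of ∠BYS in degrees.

∠BYS = 88°

1. ∠BUS = 16°  [same arc SB]
2. ∠BSU = 69°  [△USB]
3. ∠BYS = 88°  [△SYB]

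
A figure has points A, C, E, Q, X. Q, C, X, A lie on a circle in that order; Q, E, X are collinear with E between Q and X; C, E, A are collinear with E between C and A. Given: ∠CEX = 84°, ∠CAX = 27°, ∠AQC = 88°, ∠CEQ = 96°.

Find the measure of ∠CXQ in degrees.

1. ∠AXC = 92°  [cyclic QCXA, opposite ∠Q+∠X]
2. ∠ACX = 61°  [△CXA]
3. ∠CXQ = 35°  [△CEX]

∠CXQ = 35°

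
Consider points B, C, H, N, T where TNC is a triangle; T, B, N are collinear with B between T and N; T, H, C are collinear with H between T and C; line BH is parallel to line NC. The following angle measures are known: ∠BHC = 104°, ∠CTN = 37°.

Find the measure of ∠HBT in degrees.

∠HBT = 67°

1. ∠BHT = 76°  [linear pair at H on TC]
2. ∠BTH = 37°  [B on TN, H on TC]
3. ∠HBT = 67°  [△TBH]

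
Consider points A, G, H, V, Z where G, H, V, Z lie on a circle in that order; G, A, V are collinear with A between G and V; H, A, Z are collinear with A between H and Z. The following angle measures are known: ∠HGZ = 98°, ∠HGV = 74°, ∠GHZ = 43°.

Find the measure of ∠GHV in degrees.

∠GHV = 67°

1. ∠GZH = 39°  [△GHZ]
2. ∠GVH = 39°  [same arc GH]
3. ∠GHV = 67°  [△GHV]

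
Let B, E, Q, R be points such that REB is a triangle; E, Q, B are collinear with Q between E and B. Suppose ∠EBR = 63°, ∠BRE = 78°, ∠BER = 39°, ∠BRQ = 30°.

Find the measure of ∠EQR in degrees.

∠EQR = 93°

1. ∠QBR = 63°  [Q on ray BE]
2. ∠BQR = 87°  [△RQB]
3. ∠EQR = 93°  [linear pair at Q on EB]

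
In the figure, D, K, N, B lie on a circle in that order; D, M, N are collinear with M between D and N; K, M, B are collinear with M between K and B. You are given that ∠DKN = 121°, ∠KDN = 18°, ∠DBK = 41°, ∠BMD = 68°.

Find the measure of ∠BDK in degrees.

∠BDK = 89°

1. ∠DNK = 41°  [△DKN]
2. ∠KBN = 18°  [same arc KN]
3. ∠KMN = 68°  [vertical angles at M]
4. ∠BKN = 71°  [△KMN]
5. ∠BNK = 91°  [△KNB]
6. ∠BDK = 89°  [cyclic DKNB, opposite ∠D+∠N]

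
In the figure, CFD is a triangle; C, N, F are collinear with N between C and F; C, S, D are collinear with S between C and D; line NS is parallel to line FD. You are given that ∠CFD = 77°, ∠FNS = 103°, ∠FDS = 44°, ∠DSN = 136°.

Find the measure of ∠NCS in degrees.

1. ∠CNS = 77°  [NS∥FD, corresponding at N]
2. ∠CSN = 44°  [linear pair at S on CD]
3. ∠NCS = 59°  [△CNS]

∠NCS = 59°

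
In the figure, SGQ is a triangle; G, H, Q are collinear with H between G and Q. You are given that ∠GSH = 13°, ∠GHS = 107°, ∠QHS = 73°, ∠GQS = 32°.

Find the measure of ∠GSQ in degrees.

∠GSQ = 88°

1. ∠HGS = 60°  [△SGH]
2. ∠QGS = 60°  [H on ray GQ]
3. ∠GSQ = 88°  [△SGQ]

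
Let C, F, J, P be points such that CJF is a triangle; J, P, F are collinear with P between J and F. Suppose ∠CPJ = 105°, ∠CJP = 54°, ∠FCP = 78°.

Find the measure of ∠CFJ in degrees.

∠CFJ = 27°

1. ∠CPF = 75°  [linear pair at P on JF]
2. ∠CFP = 27°  [△CPF]
3. ∠CFJ = 27°  [P on ray FJ]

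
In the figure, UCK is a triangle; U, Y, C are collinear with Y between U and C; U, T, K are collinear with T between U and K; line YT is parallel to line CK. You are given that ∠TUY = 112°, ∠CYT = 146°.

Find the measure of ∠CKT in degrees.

1. ∠TYU = 34°  [linear pair at Y on UC]
2. ∠UTY = 34°  [△UYT]
3. ∠KTY = 146°  [linear pair at T on UK]
4. ∠CKT = 34°  [YT∥CK, co-interior at K–T]

∠CKT = 34°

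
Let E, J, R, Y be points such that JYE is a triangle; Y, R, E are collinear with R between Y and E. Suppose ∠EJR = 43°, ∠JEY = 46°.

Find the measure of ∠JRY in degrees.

1. ∠JER = 46°  [R on ray EY]
2. ∠ERJ = 91°  [△JRE]
3. ∠JRY = 89°  [linear pair at R on YE]

∠JRY = 89°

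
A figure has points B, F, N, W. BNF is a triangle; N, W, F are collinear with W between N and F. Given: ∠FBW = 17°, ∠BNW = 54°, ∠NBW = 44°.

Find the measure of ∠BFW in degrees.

∠BFW = 65°

1. ∠BWN = 82°  [△BNW]
2. ∠BWF = 98°  [linear pair at W on NF]
3. ∠BFW = 65°  [△BWF]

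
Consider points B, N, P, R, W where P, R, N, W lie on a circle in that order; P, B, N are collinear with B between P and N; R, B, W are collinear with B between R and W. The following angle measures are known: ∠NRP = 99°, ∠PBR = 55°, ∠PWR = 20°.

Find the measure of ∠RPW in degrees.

∠RPW = 96°

1. ∠PNR = 20°  [same arc PR]
2. ∠NPR = 61°  [△PRN]
3. ∠PRW = 64°  [△PBR]
4. ∠RPW = 96°  [△PRW]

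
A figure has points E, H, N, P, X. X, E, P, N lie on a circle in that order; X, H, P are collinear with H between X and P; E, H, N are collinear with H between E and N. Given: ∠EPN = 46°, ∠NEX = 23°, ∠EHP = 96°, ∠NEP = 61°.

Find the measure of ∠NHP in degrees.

1. ∠ENP = 73°  [△EPN]
2. ∠NPX = 23°  [same arc XN]
3. ∠NHP = 84°  [△PHN]

∠NHP = 84°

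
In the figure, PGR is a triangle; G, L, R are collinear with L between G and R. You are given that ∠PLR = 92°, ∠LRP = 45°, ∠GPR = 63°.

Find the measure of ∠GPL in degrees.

∠GPL = 20°

1. ∠GLP = 88°  [linear pair at L on GR]
2. ∠GRP = 45°  [L on ray RG]
3. ∠PGR = 72°  [△PGR]
4. ∠LGP = 72°  [L on ray GR]
5. ∠GPL = 20°  [△PGL]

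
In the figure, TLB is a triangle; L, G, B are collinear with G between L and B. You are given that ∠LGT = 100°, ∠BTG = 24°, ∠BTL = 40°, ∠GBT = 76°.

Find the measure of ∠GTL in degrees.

∠GTL = 16°

1. ∠LBT = 76°  [G on ray BL]
2. ∠BLT = 64°  [△TLB]
3. ∠GLT = 64°  [G on ray LB]
4. ∠GTL = 16°  [△TLG]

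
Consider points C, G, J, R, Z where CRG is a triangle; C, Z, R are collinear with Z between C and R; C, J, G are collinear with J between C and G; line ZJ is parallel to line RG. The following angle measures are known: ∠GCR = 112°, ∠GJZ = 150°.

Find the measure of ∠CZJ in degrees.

1. ∠JCZ = 112°  [Z on CR, J on CG]
2. ∠CJZ = 30°  [linear pair at J on CG]
3. ∠CZJ = 38°  [△CZJ]

∠CZJ = 38°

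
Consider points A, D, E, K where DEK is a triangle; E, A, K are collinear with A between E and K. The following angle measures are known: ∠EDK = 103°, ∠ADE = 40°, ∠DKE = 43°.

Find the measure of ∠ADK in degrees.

1. ∠DEK = 34°  [△DEK]
2. ∠AKD = 43°  [A on ray KE]
3. ∠AED = 34°  [A on ray EK]
4. ∠DAE = 106°  [△DEA]
5. ∠DAK = 74°  [linear pair at A on EK]
6. ∠ADK = 63°  [△DAK]

∠ADK = 63°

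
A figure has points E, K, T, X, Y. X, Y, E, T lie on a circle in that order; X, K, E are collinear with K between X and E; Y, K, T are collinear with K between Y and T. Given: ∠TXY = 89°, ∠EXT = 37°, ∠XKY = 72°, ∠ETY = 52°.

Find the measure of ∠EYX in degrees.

∠EYX = 93°

1. ∠EYT = 37°  [same arc ET]
2. ∠EKY = 108°  [linear pair at K on XE]
3. ∠EXY = 52°  [same arc YE]
4. ∠XEY = 35°  [△YKE]
5. ∠EYX = 93°  [△XYE]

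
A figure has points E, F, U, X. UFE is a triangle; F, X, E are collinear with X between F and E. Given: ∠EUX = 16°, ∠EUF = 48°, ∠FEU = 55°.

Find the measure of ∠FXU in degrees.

1. ∠UEX = 55°  [X on ray EF]
2. ∠EXU = 109°  [△UXE]
3. ∠FXU = 71°  [linear pair at X on FE]

∠FXU = 71°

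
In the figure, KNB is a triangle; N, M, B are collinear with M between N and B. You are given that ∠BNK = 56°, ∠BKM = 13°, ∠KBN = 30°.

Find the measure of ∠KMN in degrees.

∠KMN = 43°

1. ∠KBM = 30°  [M on ray BN]
2. ∠BMK = 137°  [△KMB]
3. ∠KMN = 43°  [linear pair at M on NB]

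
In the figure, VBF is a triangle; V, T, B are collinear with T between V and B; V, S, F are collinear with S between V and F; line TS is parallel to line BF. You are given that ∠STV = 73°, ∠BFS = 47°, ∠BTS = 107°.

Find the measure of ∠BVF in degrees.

∠BVF = 60°

1. ∠FBV = 73°  [TS∥BF, corresponding at T]
2. ∠BFV = 47°  [S on ray FV]
3. ∠BVF = 60°  [△VBF]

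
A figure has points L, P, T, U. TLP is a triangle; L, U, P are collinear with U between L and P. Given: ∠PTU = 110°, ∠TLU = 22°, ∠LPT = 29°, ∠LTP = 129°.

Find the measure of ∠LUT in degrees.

1. ∠TPU = 29°  [U on ray PL]
2. ∠PUT = 41°  [△TUP]
3. ∠LUT = 139°  [linear pair at U on LP]

∠LUT = 139°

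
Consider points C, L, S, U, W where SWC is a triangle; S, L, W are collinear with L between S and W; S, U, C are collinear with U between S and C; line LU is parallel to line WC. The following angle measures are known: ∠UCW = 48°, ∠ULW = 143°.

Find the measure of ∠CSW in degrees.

1. ∠SCW = 48°  [U on ray CS]
2. ∠SLU = 37°  [linear pair at L on SW]
3. ∠LUS = 48°  [LU∥WC, corresponding at U]
4. ∠LSU = 95°  [△SLU]
5. ∠CSW = 95°  [L on SW, U on SC]

∠CSW = 95°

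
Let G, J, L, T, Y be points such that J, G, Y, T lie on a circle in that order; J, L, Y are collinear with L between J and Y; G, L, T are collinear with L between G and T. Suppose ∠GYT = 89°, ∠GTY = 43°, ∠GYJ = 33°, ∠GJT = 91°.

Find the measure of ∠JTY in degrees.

1. ∠GJY = 43°  [same arc GY]
2. ∠JGY = 104°  [△JGY]
3. ∠JTY = 76°  [cyclic JGYT, opposite ∠G+∠T]

∠JTY = 76°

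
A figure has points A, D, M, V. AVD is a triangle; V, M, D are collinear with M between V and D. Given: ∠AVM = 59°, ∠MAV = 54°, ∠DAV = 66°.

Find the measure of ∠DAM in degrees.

1. ∠AMV = 67°  [△AVM]
2. ∠AVD = 59°  [M on ray VD]
3. ∠ADV = 55°  [△AVD]
4. ∠AMD = 113°  [linear pair at M on VD]
5. ∠ADM = 55°  [M on ray DV]
6. ∠DAM = 12°  [△AMD]

∠DAM = 12°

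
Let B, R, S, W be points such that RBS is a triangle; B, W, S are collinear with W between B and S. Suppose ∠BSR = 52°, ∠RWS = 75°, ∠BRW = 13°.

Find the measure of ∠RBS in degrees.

∠RBS = 62°

1. ∠BWR = 105°  [linear pair at W on BS]
2. ∠RBW = 62°  [△RBW]
3. ∠RBS = 62°  [W on ray BS]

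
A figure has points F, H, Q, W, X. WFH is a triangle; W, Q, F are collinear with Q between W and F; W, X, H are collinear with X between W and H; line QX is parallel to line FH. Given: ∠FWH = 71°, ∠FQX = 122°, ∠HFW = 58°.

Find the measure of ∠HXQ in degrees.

∠HXQ = 129°

1. ∠FHW = 51°  [△WFH]
2. ∠QXW = 51°  [QX∥FH, corresponding at X]
3. ∠HXQ = 129°  [linear pair at X on WH]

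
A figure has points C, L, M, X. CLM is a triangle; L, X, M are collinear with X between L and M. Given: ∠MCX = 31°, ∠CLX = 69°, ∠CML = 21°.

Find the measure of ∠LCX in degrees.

1. ∠CMX = 21°  [X on ray ML]
2. ∠CXM = 128°  [△CXM]
3. ∠CXL = 52°  [linear pair at X on LM]
4. ∠LCX = 59°  [△CLX]

∠LCX = 59°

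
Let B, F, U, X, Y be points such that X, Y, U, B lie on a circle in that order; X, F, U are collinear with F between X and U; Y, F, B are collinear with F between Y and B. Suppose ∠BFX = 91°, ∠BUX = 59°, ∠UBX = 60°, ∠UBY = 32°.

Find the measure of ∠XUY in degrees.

1. ∠UYX = 120°  [cyclic XYUB, opposite ∠Y+∠B]
2. ∠UXY = 32°  [same arc YU]
3. ∠XUY = 28°  [△XYU]

∠XUY = 28°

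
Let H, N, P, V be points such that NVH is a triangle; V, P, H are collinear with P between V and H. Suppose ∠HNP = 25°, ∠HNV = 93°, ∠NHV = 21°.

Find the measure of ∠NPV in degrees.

1. ∠NHP = 21°  [P on ray HV]
2. ∠HPN = 134°  [△NPH]
3. ∠NPV = 46°  [linear pair at P on VH]

∠NPV = 46°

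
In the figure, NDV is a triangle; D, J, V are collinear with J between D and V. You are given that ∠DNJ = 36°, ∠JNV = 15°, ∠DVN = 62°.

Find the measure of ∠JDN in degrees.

1. ∠JVN = 62°  [J on ray VD]
2. ∠NJV = 103°  [△NJV]
3. ∠DJN = 77°  [linear pair at J on DV]
4. ∠JDN = 67°  [△NDJ]

∠JDN = 67°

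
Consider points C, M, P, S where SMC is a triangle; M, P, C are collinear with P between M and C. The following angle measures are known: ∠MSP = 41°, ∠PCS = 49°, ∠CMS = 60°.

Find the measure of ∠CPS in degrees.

1. ∠PMS = 60°  [P on ray MC]
2. ∠MPS = 79°  [△SMP]
3. ∠CPS = 101°  [linear pair at P on MC]

∠CPS = 101°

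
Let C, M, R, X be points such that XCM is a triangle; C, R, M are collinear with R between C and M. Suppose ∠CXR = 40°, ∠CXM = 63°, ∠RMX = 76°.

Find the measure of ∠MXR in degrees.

1. ∠CMX = 76°  [R on ray MC]
2. ∠MCX = 41°  [△XCM]
3. ∠RCX = 41°  [R on ray CM]
4. ∠CRX = 99°  [△XCR]
5. ∠MRX = 81°  [linear pair at R on CM]
6. ∠MXR = 23°  [△XRM]

∠MXR = 23°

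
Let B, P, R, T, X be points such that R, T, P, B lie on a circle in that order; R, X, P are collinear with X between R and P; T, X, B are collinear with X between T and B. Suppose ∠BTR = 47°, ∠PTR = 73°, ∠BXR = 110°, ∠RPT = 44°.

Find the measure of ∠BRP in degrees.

1. ∠BPR = 47°  [same arc RB]
2. ∠PBR = 107°  [cyclic RTPB, opposite ∠T+∠B]
3. ∠BRP = 26°  [△RPB]

∠BRP = 26°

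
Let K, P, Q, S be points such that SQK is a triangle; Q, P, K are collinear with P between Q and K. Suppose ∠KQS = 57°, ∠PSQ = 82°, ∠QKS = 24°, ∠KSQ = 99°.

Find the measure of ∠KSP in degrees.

∠KSP = 17°

1. ∠PQS = 57°  [P on ray QK]
2. ∠QPS = 41°  [△SQP]
3. ∠PKS = 24°  [P on ray KQ]
4. ∠KPS = 139°  [linear pair at P on QK]
5. ∠KSP = 17°  [△SPK]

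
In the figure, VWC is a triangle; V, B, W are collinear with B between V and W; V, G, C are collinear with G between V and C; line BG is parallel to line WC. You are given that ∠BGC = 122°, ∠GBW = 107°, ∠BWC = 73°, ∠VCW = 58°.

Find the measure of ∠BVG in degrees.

1. ∠BGV = 58°  [linear pair at G on VC]
2. ∠GBV = 73°  [linear pair at B on VW]
3. ∠BVG = 49°  [△VBG]

∠BVG = 49°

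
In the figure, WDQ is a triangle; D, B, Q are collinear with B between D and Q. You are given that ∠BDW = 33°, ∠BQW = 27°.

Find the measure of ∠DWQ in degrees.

∠DWQ = 120°

1. ∠QDW = 33°  [B on ray DQ]
2. ∠DQW = 27°  [B on ray QD]
3. ∠DWQ = 120°  [△WDQ]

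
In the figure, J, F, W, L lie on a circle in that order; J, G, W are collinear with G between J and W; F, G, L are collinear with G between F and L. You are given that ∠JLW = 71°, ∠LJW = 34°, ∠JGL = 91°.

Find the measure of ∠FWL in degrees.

∠FWL = 130°

1. ∠JWL = 75°  [△JWL]
2. ∠LFW = 34°  [same arc WL]
3. ∠LGW = 89°  [linear pair at G on JW]
4. ∠FLW = 16°  [△WGL]
5. ∠FWL = 130°  [△FWL]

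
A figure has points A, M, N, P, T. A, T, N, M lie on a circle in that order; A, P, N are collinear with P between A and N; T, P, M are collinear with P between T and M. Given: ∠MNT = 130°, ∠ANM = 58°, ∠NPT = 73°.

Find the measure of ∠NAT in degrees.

1. ∠ATM = 58°  [same arc AM]
2. ∠APT = 107°  [linear pair at P on AN]
3. ∠NAT = 15°  [△APT]

∠NAT = 15°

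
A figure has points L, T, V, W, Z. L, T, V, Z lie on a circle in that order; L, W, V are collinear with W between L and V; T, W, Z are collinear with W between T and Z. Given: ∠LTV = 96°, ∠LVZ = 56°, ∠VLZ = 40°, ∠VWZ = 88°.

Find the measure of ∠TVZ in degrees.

1. ∠TZV = 36°  [△VWZ]
2. ∠VTZ = 40°  [same arc VZ]
3. ∠TVZ = 104°  [△TVZ]

∠TVZ = 104°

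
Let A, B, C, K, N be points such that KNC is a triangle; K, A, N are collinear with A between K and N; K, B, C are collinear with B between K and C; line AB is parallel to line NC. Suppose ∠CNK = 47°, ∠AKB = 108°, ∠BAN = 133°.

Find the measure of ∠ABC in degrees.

1. ∠BAK = 47°  [AB∥NC, corresponding at A]
2. ∠ABK = 25°  [△KAB]
3. ∠ABC = 155°  [linear pair at B on KC]

∠ABC = 155°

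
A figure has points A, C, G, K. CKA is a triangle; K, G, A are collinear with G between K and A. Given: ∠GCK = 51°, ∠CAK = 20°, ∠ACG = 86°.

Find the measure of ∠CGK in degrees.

∠CGK = 106°

1. ∠CAG = 20°  [G on ray AK]
2. ∠AGC = 74°  [△CGA]
3. ∠CGK = 106°  [linear pair at G on KA]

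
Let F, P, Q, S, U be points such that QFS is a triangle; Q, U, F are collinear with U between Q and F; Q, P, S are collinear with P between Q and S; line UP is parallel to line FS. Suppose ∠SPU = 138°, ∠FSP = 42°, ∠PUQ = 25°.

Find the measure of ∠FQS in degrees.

1. ∠FSQ = 42°  [P on ray SQ]
2. ∠QFS = 25°  [UP∥FS, corresponding at U]
3. ∠FQS = 113°  [△QFS]

∠FQS = 113°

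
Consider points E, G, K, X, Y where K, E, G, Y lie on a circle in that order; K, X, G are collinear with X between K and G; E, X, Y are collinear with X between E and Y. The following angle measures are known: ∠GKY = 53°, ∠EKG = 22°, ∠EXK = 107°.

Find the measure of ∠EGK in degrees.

∠EGK = 54°

1. ∠GEY = 53°  [same arc GY]
2. ∠EXG = 73°  [linear pair at X on KG]
3. ∠EGK = 54°  [△EXG]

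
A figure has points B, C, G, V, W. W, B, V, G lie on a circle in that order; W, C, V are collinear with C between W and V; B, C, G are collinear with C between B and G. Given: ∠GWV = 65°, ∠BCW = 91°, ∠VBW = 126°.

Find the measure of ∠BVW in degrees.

∠BVW = 26°

1. ∠GBV = 65°  [same arc VG]
2. ∠BCV = 89°  [linear pair at C on WV]
3. ∠BVW = 26°  [△BCV]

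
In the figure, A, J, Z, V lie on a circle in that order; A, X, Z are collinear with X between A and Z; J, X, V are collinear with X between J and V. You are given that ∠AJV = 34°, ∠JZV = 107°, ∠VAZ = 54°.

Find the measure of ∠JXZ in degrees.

1. ∠JAV = 73°  [cyclic AJZV, opposite ∠A+∠Z]
2. ∠VJZ = 54°  [same arc ZV]
3. ∠AVJ = 73°  [△AJV]
4. ∠AZJ = 73°  [same arc AJ]
5. ∠JXZ = 53°  [△JXZ]

∠JXZ = 53°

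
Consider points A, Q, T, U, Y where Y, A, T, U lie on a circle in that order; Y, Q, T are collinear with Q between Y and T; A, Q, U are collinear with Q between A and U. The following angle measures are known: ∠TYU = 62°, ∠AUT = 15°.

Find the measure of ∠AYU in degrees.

1. ∠TAU = 62°  [same arc TU]
2. ∠ATU = 103°  [△ATU]
3. ∠AYU = 77°  [cyclic YATU, opposite ∠Y+∠T]

∠AYU = 77°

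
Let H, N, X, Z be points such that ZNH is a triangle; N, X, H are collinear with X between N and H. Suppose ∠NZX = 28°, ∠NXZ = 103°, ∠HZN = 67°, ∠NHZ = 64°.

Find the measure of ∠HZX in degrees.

∠HZX = 39°

1. ∠HXZ = 77°  [linear pair at X on NH]
2. ∠XHZ = 64°  [X on ray HN]
3. ∠HZX = 39°  [△ZXH]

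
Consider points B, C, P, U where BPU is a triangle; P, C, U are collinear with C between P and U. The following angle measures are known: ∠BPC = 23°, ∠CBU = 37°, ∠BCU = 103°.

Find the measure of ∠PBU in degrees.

∠PBU = 117°

1. ∠BPU = 23°  [C on ray PU]
2. ∠BUC = 40°  [△BCU]
3. ∠BUP = 40°  [C on ray UP]
4. ∠PBU = 117°  [△BPU]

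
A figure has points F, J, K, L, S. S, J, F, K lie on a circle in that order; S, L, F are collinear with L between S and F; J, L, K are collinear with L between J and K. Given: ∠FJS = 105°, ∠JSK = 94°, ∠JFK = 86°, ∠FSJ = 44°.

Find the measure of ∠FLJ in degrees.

∠FLJ = 99°

1. ∠JFS = 31°  [△SJF]
2. ∠FKJ = 44°  [same arc JF]
3. ∠FJK = 50°  [△JFK]
4. ∠FLJ = 99°  [△JLF]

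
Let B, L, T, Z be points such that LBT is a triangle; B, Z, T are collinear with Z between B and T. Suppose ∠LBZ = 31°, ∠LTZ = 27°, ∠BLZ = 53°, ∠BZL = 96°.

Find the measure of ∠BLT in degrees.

∠BLT = 122°

1. ∠LBT = 31°  [Z on ray BT]
2. ∠BTL = 27°  [Z on ray TB]
3. ∠BLT = 122°  [△LBT]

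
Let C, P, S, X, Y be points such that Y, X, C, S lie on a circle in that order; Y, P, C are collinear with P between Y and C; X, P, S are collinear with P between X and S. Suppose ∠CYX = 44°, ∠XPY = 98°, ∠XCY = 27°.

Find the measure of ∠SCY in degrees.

∠SCY = 38°

1. ∠CSX = 44°  [same arc XC]
2. ∠CPS = 98°  [vertical angles at P]
3. ∠SCY = 38°  [△CPS]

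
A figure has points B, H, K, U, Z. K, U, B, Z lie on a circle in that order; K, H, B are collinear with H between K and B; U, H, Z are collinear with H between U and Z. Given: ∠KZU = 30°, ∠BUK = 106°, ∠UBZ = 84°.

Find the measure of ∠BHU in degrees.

1. ∠KBU = 30°  [same arc KU]
2. ∠BKU = 44°  [△KUB]
3. ∠BZU = 44°  [same arc UB]
4. ∠BUZ = 52°  [△UBZ]
5. ∠BHU = 98°  [△UHB]

∠BHU = 98°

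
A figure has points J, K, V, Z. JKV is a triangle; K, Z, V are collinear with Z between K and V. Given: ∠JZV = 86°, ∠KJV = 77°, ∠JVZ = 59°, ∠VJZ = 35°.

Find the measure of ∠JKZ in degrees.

∠JKZ = 44°

1. ∠JVK = 59°  [Z on ray VK]
2. ∠JKV = 44°  [△JKV]
3. ∠JKZ = 44°  [Z on ray KV]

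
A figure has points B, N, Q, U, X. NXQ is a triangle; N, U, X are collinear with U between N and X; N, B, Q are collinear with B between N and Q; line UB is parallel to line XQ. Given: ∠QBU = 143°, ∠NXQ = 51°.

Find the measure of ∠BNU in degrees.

1. ∠NBU = 37°  [linear pair at B on NQ]
2. ∠BUN = 51°  [UB∥XQ, corresponding at U]
3. ∠BNU = 92°  [△NUB]

∠BNU = 92°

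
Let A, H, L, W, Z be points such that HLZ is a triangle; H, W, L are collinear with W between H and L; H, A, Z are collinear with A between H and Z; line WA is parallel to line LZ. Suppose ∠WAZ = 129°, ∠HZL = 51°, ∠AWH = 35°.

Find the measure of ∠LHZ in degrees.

∠LHZ = 94°

1. ∠HAW = 51°  [linear pair at A on HZ]
2. ∠AHW = 94°  [△HWA]
3. ∠LHZ = 94°  [W on HL, A on HZ]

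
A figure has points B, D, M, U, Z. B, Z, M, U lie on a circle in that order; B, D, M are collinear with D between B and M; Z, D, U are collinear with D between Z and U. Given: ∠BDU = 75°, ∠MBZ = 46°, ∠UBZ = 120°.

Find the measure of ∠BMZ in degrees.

∠BMZ = 31°

1. ∠MDZ = 75°  [vertical angles at D]
2. ∠MUZ = 46°  [same arc ZM]
3. ∠UMZ = 60°  [cyclic BZMU, opposite ∠B+∠M]
4. ∠MZU = 74°  [△ZMU]
5. ∠BMZ = 31°  [△ZDM]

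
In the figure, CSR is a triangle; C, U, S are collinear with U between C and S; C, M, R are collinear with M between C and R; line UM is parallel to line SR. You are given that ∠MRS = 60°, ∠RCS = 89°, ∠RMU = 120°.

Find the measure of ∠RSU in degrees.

1. ∠CRS = 60°  [M on ray RC]
2. ∠CSR = 31°  [△CSR]
3. ∠RSU = 31°  [U on ray SC]

∠RSU = 31°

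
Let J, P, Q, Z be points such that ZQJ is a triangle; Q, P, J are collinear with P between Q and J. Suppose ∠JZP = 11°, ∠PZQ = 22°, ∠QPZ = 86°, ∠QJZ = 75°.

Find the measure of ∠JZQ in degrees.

∠JZQ = 33°

1. ∠PQZ = 72°  [△ZQP]
2. ∠JQZ = 72°  [P on ray QJ]
3. ∠JZQ = 33°  [△ZQJ]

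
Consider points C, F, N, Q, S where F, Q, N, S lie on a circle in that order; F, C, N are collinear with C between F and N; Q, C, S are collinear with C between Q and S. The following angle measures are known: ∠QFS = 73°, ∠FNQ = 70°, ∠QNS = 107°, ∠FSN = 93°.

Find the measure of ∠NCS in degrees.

∠NCS = 120°

1. ∠FSQ = 70°  [same arc FQ]
2. ∠FQN = 87°  [cyclic FQNS, opposite ∠Q+∠S]
3. ∠FQS = 37°  [△FQS]
4. ∠NFQ = 23°  [△FQN]
5. ∠FNS = 37°  [same arc FS]
6. ∠NSQ = 23°  [same arc QN]
7. ∠NCS = 120°  [△NCS]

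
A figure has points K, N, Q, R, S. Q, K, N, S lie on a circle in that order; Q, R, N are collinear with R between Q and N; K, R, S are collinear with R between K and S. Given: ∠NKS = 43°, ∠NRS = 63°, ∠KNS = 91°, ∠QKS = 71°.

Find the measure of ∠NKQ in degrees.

∠NKQ = 114°

1. ∠KRQ = 63°  [vertical angles at R]
2. ∠KQS = 89°  [cyclic QKNS, opposite ∠Q+∠N]
3. ∠KSQ = 20°  [△QKS]
4. ∠KQN = 46°  [△QRK]
5. ∠KNQ = 20°  [same arc QK]
6. ∠NKQ = 114°  [△QKN]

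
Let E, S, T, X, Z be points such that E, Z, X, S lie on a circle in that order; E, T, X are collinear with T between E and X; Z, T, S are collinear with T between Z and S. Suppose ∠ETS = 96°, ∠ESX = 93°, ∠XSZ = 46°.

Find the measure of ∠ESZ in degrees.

∠ESZ = 47°

1. ∠EZX = 87°  [cyclic EZXS, opposite ∠Z+∠S]
2. ∠XEZ = 46°  [same arc ZX]
3. ∠EXZ = 47°  [△EZX]
4. ∠ESZ = 47°  [same arc EZ]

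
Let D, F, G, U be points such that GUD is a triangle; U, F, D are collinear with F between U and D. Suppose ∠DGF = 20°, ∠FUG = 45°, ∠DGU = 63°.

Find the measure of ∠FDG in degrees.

1. ∠DUG = 45°  [F on ray UD]
2. ∠GDU = 72°  [△GUD]
3. ∠FDG = 72°  [F on ray DU]

∠FDG = 72°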